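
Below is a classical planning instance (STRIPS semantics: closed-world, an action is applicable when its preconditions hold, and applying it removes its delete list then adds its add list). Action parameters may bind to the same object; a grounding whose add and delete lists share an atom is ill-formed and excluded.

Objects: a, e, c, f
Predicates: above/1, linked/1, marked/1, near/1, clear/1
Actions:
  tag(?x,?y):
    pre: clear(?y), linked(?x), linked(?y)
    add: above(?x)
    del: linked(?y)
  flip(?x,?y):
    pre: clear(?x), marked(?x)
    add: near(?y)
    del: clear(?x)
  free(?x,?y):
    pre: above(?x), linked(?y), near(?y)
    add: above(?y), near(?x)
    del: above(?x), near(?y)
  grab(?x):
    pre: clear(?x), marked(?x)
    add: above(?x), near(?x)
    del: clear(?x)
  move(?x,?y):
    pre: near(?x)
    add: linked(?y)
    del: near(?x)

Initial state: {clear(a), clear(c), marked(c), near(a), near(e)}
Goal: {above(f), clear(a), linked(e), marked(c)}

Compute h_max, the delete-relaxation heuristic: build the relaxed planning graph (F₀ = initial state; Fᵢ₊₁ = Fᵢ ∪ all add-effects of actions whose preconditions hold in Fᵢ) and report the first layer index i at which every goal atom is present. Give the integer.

F0 = init (5 atoms)
F1 = F0 ∪ {above(c), linked(a), linked(c), linked(e), linked(f), near(c), near(f)}  (12 atoms)
F2 = F1 ∪ {above(a), above(e), above(f)}  (15 atoms)
goal ⊆ F2  ⇒  h_max = 2

2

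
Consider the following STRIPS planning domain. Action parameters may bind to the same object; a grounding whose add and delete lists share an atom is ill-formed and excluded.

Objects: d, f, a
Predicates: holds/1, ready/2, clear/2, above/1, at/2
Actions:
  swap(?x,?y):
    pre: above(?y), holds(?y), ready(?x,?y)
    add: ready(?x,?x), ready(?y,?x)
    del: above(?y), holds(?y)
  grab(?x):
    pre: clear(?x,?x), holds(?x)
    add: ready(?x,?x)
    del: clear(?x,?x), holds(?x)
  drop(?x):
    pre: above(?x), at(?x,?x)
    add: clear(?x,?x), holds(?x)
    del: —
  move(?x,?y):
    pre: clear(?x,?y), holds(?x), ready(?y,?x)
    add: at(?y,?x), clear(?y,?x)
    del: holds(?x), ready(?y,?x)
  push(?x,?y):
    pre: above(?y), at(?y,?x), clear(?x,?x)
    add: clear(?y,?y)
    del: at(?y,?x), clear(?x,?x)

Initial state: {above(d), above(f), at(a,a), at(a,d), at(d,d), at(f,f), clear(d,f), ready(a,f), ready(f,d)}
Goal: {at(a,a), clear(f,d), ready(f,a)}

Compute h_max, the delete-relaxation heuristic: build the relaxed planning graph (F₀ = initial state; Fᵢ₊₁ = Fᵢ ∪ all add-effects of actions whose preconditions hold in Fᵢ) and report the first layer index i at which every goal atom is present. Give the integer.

2

F0 = init (9 atoms)
F1 = F0 ∪ {clear(d,d), clear(f,f), holds(d), holds(f)}  (13 atoms)
F2 = F1 ∪ {at(f,d), clear(f,d), ready(a,a), ready(d,d), ready(d,f), ready(f,a), ready(f,f)}  (20 atoms)
goal ⊆ F2  ⇒  h_max = 2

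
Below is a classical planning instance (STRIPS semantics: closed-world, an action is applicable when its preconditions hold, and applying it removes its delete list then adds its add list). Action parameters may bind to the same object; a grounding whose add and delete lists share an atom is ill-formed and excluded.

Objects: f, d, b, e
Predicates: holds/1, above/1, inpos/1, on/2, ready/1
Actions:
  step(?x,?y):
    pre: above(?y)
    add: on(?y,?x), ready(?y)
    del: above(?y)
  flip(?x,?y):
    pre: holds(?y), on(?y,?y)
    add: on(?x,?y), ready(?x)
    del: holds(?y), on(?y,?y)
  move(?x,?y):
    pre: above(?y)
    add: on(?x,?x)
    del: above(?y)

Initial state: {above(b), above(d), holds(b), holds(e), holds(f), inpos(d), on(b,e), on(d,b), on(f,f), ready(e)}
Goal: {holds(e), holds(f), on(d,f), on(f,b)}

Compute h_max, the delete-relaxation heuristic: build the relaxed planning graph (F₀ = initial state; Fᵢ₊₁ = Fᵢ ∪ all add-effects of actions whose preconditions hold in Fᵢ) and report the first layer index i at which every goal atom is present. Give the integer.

2

F0 = init (10 atoms)
F1 = F0 ∪ {on(b,b), on(b,d), on(b,f), on(d,d), on(d,e), on(d,f), on(e,e), on(e,f), ready(b), ready(d)}  (20 atoms)
F2 = F1 ∪ {on(e,b), on(f,b), on(f,e), ready(f)}  (24 atoms)
goal ⊆ F2  ⇒  h_max = 2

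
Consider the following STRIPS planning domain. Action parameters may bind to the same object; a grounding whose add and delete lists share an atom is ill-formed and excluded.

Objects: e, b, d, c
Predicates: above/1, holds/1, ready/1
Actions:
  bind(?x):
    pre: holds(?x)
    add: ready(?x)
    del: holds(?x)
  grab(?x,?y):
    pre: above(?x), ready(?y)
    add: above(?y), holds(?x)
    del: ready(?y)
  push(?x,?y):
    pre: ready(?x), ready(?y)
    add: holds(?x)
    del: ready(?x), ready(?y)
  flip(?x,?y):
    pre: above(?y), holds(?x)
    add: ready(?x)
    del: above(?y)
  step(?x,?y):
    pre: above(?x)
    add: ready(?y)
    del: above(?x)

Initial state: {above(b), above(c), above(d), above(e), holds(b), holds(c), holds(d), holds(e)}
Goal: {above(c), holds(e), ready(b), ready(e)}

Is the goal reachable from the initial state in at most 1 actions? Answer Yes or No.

1. bind(b)  →  {above(b), above(c), above(d), above(e), holds(c), holds(d), holds(e), ready(b)}
2. flip(e,e)  →  {above(b), above(c), above(d), holds(c), holds(d), holds(e), ready(b), ready(e)}
optimal plan length = 2; 2 > 1

No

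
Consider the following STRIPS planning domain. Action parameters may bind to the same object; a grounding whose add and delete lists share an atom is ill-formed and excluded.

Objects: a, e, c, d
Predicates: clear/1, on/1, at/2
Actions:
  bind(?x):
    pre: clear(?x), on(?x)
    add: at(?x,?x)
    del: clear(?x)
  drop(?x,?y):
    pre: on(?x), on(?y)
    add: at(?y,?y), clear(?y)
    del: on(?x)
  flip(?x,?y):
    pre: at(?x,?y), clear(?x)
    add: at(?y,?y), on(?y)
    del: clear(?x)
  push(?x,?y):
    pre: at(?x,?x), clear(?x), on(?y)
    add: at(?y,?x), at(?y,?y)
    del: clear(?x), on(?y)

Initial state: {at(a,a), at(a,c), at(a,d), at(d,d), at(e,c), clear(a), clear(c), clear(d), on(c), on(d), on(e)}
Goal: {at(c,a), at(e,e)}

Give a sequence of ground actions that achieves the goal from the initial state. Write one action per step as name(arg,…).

drop(e,e); push(a,c)

1. drop(e,e)  →  {at(a,a), at(a,c), at(a,d), at(d,d), at(e,c), at(e,e), clear(a), clear(c), clear(d), clear(e), on(c), on(d)}
2. push(a,c)  →  {at(a,a), at(a,c), at(a,d), at(c,a), at(c,c), at(d,d), at(e,c), at(e,e), clear(c), clear(d), clear(e), on(d)}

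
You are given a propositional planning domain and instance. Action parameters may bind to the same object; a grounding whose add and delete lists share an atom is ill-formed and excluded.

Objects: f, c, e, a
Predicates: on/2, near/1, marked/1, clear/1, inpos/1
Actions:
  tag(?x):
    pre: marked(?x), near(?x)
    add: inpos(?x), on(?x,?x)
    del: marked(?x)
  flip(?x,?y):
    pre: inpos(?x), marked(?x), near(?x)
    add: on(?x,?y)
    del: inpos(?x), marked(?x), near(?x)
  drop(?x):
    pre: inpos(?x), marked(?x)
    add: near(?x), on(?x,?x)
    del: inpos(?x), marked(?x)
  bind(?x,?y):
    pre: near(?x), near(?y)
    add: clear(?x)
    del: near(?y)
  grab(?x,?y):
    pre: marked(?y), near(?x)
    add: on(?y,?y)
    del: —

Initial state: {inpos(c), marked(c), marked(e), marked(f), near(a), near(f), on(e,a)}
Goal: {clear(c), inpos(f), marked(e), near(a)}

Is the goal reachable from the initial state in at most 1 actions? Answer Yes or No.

No

1. tag(f)  →  {inpos(c), inpos(f), marked(c), marked(e), near(a), near(f), on(e,a), on(f,f)}
2. drop(c)  →  {inpos(f), marked(e), near(a), near(c), near(f), on(c,c), on(e,a), on(f,f)}
3. bind(c,f)  →  {clear(c), inpos(f), marked(e), near(a), near(c), on(c,c), on(e,a), on(f,f)}
optimal plan length = 3; 3 > 1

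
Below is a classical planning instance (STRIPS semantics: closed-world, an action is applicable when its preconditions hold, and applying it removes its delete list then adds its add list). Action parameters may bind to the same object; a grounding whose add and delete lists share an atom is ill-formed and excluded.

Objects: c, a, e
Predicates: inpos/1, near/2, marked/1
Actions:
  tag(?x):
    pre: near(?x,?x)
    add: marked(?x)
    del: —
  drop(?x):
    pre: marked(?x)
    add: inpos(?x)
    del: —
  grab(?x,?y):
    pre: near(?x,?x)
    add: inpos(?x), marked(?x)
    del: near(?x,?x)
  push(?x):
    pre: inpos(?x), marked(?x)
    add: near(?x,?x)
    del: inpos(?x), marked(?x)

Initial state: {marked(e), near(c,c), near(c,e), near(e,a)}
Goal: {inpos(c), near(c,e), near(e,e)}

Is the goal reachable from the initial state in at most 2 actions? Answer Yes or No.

1. drop(e)  →  {inpos(e), marked(e), near(c,c), near(c,e), near(e,a)}
2. grab(c,c)  →  {inpos(c), inpos(e), marked(c), marked(e), near(c,e), near(e,a)}
3. push(e)  →  {inpos(c), marked(c), near(c,e), near(e,a), near(e,e)}
optimal plan length = 3; 3 > 2

No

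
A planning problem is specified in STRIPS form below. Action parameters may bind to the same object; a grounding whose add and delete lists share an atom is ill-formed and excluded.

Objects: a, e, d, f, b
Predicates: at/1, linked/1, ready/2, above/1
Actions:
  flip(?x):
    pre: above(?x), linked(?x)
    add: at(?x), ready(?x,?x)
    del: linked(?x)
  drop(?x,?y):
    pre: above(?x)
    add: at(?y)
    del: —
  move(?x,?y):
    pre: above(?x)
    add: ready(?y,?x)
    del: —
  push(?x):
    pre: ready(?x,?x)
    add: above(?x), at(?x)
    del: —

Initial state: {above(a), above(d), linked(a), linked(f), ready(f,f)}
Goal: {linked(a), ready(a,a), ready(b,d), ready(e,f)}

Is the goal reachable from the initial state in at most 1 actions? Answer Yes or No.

No

1. move(a,a)  →  {above(a), above(d), linked(a), linked(f), ready(a,a), ready(f,f)}
2. move(d,b)  →  {above(a), above(d), linked(a), linked(f), ready(a,a), ready(b,d), ready(f,f)}
3. push(f)  →  {above(a), above(d), above(f), at(f), linked(a), linked(f), ready(a,a), ready(b,d), ready(f,f)}
4. move(f,e)  →  {above(a), above(d), above(f), at(f), linked(a), linked(f), ready(a,a), ready(b,d), ready(e,f), ready(f,f)}
optimal plan length = 4; 4 > 1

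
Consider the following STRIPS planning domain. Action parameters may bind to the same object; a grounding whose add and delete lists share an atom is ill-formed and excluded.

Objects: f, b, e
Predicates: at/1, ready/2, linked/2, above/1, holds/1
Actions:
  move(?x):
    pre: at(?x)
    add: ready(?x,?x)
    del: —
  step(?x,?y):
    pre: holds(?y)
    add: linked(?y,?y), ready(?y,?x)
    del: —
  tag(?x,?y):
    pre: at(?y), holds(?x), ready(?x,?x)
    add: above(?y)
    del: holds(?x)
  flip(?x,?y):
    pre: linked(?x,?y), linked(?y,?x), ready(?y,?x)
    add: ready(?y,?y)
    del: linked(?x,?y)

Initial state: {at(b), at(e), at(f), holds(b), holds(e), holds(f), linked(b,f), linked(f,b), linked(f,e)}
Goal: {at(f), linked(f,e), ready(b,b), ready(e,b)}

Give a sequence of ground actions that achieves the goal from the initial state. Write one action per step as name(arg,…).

move(b); step(b,e)

1. move(b)  →  {at(b), at(e), at(f), holds(b), holds(e), holds(f), linked(b,f), linked(f,b), linked(f,e), ready(b,b)}
2. step(b,e)  →  {at(b), at(e), at(f), holds(b), holds(e), holds(f), linked(b,f), linked(e,e), linked(f,b), linked(f,e), ready(b,b), ready(e,b)}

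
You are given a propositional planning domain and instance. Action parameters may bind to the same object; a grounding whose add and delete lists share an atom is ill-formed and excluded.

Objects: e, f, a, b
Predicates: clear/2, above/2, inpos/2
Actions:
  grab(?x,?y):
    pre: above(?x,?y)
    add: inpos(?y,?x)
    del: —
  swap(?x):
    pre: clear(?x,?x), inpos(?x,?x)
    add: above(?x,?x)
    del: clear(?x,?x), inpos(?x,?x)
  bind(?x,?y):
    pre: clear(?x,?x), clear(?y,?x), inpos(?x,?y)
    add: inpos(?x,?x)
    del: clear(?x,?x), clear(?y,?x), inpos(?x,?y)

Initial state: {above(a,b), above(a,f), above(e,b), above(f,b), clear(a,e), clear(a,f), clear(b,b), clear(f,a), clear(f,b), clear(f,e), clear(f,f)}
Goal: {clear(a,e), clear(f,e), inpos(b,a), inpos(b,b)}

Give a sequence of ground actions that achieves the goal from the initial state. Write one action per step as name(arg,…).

1. grab(f,b)  →  {above(a,b), above(a,f), above(e,b), above(f,b), clear(a,e), clear(a,f), clear(b,b), clear(f,a), clear(f,b), clear(f,e), clear(f,f), inpos(b,f)}
2. grab(a,b)  →  {above(a,b), above(a,f), above(e,b), above(f,b), clear(a,e), clear(a,f), clear(b,b), clear(f,a), clear(f,b), clear(f,e), clear(f,f), inpos(b,a), inpos(b,f)}
3. bind(b,f)  →  {above(a,b), above(a,f), above(e,b), above(f,b), clear(a,e), clear(a,f), clear(f,a), clear(f,e), clear(f,f), inpos(b,a), inpos(b,b)}

grab(f,b); grab(a,b); bind(b,f)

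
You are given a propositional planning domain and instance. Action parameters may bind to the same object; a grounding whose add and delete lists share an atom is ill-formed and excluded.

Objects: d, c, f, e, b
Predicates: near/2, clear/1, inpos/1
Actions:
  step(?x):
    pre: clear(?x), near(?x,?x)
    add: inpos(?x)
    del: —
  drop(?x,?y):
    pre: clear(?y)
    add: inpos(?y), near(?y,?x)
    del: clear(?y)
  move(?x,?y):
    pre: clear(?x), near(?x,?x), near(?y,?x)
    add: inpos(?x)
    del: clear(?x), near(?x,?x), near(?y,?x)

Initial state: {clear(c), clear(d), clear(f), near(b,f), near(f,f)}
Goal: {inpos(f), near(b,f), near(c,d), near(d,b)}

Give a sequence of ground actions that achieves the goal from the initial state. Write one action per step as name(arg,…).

1. step(f)  →  {clear(c), clear(d), clear(f), inpos(f), near(b,f), near(f,f)}
2. drop(d,c)  →  {clear(d), clear(f), inpos(c), inpos(f), near(b,f), near(c,d), near(f,f)}
3. drop(b,d)  →  {clear(f), inpos(c), inpos(d), inpos(f), near(b,f), near(c,d), near(d,b), near(f,f)}

step(f); drop(d,c); drop(b,d)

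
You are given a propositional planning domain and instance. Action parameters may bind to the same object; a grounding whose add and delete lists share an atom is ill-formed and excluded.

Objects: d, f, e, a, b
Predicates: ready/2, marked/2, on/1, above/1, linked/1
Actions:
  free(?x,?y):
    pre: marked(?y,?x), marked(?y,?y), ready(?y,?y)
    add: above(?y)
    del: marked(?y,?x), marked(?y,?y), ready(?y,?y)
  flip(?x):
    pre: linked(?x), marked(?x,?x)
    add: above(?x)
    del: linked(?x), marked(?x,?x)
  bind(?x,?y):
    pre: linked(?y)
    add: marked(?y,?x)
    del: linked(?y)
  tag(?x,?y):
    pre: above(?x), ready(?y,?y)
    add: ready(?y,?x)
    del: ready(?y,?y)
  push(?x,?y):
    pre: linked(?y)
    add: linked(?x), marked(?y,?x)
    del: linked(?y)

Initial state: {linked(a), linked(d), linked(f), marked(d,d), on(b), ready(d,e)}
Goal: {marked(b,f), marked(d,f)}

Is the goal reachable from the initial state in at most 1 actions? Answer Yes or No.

No

1. bind(f,d)  →  {linked(a), linked(f), marked(d,d), marked(d,f), on(b), ready(d,e)}
2. push(b,f)  →  {linked(a), linked(b), marked(d,d), marked(d,f), marked(f,b), on(b), ready(d,e)}
3. bind(f,b)  →  {linked(a), marked(b,f), marked(d,d), marked(d,f), marked(f,b), on(b), ready(d,e)}
optimal plan length = 3; 3 > 1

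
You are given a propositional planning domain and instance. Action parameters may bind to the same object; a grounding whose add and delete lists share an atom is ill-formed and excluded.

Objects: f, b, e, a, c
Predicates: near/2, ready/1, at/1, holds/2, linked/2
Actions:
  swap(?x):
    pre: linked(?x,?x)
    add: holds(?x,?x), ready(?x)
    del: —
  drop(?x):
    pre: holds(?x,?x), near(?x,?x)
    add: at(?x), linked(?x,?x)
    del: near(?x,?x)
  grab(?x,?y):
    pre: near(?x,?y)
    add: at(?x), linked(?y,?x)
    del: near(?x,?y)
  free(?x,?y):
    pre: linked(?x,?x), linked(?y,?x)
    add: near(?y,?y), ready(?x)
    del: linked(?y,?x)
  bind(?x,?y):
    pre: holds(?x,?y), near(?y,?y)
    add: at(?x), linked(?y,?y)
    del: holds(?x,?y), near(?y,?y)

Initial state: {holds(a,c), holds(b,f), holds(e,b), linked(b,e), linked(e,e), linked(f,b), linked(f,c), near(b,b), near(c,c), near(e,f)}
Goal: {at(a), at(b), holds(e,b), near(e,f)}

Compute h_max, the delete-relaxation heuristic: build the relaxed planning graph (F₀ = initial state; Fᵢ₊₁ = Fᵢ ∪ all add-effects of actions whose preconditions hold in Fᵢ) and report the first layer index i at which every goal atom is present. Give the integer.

F0 = init (10 atoms)
F1 = F0 ∪ {at(a), at(b), at(c), at(e), holds(e,e), linked(b,b), linked(c,c), linked(f,e), near(e,e), ready(e)}  (20 atoms)
goal ⊆ F1  ⇒  h_max = 1

1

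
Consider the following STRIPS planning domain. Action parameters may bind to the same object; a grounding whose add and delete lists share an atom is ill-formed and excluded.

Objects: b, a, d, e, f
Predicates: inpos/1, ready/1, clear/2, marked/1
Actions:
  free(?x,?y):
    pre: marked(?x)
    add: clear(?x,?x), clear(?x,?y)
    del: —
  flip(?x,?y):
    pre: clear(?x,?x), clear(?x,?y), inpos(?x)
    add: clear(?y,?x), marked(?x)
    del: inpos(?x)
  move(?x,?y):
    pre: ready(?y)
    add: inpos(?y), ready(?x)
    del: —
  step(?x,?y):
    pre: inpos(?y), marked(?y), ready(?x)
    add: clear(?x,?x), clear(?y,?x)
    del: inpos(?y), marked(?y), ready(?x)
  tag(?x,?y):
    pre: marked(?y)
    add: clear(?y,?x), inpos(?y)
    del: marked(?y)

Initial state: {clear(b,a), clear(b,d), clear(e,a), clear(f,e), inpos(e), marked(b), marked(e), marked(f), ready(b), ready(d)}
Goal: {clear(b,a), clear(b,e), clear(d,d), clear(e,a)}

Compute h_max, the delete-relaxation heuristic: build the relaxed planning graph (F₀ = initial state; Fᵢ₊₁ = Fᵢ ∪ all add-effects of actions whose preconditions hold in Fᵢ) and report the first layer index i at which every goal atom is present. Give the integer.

1

F0 = init (10 atoms)
F1 = F0 ∪ {clear(b,b), clear(b,e), clear(b,f), clear(d,d), clear(e,b), clear(e,d), clear(e,e), clear(e,f), clear(f,a), clear(f,b), clear(f,d), clear(f,f), inpos(b), inpos(d), inpos(f), ready(a), ready(e), ready(f)}  (28 atoms)
goal ⊆ F1  ⇒  h_max = 1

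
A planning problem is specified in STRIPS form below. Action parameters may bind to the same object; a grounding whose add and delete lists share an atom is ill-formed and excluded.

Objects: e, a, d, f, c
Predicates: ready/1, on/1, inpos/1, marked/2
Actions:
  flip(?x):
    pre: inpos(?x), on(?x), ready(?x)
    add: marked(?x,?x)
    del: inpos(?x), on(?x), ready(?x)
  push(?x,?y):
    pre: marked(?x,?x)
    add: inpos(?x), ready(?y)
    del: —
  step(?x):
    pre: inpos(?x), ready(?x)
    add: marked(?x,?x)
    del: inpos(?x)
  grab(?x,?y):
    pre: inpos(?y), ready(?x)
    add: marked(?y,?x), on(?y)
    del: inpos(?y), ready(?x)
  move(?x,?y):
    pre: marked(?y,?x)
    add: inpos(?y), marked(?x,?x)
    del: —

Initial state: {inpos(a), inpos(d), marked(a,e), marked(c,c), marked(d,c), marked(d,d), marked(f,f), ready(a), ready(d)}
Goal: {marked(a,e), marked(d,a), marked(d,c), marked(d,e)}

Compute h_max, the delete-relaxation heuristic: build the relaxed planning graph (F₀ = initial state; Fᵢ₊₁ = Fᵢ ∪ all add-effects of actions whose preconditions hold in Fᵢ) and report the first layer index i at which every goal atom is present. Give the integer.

2

F0 = init (9 atoms)
F1 = F0 ∪ {inpos(c), inpos(f), marked(a,a), marked(a,d), marked(d,a), marked(e,e), on(a), on(d), ready(c), ready(e), ready(f)}  (20 atoms)
F2 = F1 ∪ {inpos(e), marked(a,c), marked(a,f), marked(c,a), marked(c,d), marked(c,e), marked(c,f), marked(d,e), marked(d,f), marked(f,a), marked(f,c), marked(f,d), marked(f,e), on(c), on(f)}  (35 atoms)
goal ⊆ F2  ⇒  h_max = 2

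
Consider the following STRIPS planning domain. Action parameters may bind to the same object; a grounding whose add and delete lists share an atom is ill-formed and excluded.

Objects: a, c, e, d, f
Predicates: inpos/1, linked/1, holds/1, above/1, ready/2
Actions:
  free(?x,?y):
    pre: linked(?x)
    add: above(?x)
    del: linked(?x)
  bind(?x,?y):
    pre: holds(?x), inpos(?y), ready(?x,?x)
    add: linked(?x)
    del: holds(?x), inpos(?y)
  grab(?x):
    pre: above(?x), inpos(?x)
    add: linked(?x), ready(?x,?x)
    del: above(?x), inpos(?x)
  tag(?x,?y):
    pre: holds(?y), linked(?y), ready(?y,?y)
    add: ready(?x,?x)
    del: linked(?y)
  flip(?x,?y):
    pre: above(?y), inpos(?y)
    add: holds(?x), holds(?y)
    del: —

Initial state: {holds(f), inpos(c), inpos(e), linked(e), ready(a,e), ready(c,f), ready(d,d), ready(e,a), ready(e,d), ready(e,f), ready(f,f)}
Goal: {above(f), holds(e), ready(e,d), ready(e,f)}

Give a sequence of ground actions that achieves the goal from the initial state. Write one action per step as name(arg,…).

free(e,a); bind(f,c); free(f,a); flip(a,e)

1. free(e,a)  →  {above(e), holds(f), inpos(c), inpos(e), ready(a,e), ready(c,f), ready(d,d), ready(e,a), ready(e,d), ready(e,f), ready(f,f)}
2. bind(f,c)  →  {above(e), inpos(e), linked(f), ready(a,e), ready(c,f), ready(d,d), ready(e,a), ready(e,d), ready(e,f), ready(f,f)}
3. free(f,a)  →  {above(e), above(f), inpos(e), ready(a,e), ready(c,f), ready(d,d), ready(e,a), ready(e,d), ready(e,f), ready(f,f)}
4. flip(a,e)  →  {above(e), above(f), holds(a), holds(e), inpos(e), ready(a,e), ready(c,f), ready(d,d), ready(e,a), ready(e,d), ready(e,f), ready(f,f)}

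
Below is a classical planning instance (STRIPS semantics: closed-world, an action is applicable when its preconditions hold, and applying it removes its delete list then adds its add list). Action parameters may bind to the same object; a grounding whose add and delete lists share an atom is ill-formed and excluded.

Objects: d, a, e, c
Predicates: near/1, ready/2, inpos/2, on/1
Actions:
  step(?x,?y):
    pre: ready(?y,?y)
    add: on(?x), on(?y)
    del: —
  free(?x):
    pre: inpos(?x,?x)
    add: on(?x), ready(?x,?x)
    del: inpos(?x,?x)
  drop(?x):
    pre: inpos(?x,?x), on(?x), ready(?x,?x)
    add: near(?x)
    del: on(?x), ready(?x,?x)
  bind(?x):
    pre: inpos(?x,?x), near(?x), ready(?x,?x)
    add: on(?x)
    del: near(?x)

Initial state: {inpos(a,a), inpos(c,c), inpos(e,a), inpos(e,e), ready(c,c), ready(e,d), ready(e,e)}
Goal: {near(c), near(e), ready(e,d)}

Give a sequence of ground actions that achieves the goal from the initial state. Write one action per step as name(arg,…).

step(e,c); drop(e); drop(c)

1. step(e,c)  →  {inpos(a,a), inpos(c,c), inpos(e,a), inpos(e,e), on(c), on(e), ready(c,c), ready(e,d), ready(e,e)}
2. drop(e)  →  {inpos(a,a), inpos(c,c), inpos(e,a), inpos(e,e), near(e), on(c), ready(c,c), ready(e,d)}
3. drop(c)  →  {inpos(a,a), inpos(c,c), inpos(e,a), inpos(e,e), near(c), near(e), ready(e,d)}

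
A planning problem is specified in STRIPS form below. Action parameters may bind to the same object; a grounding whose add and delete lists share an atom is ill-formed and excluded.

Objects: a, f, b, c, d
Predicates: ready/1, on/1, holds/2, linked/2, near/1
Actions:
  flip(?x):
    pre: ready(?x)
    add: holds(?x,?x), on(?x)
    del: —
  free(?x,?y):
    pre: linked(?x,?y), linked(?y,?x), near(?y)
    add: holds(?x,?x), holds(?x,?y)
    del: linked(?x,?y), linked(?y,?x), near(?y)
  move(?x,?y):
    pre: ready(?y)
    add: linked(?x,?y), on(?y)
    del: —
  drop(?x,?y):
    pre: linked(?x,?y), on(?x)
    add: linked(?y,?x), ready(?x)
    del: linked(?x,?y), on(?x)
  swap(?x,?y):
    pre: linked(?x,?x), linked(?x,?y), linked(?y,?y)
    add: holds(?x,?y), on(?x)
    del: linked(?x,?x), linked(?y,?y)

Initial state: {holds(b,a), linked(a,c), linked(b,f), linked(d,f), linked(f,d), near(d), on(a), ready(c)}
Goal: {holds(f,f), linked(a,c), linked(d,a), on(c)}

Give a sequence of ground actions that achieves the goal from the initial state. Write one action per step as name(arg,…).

free(f,d); drop(a,c); move(a,c); move(d,a)

1. free(f,d)  →  {holds(b,a), holds(f,d), holds(f,f), linked(a,c), linked(b,f), on(a), ready(c)}
2. drop(a,c)  →  {holds(b,a), holds(f,d), holds(f,f), linked(b,f), linked(c,a), ready(a), ready(c)}
3. move(a,c)  →  {holds(b,a), holds(f,d), holds(f,f), linked(a,c), linked(b,f), linked(c,a), on(c), ready(a), ready(c)}
4. move(d,a)  →  {holds(b,a), holds(f,d), holds(f,f), linked(a,c), linked(b,f), linked(c,a), linked(d,a), on(a), on(c), ready(a), ready(c)}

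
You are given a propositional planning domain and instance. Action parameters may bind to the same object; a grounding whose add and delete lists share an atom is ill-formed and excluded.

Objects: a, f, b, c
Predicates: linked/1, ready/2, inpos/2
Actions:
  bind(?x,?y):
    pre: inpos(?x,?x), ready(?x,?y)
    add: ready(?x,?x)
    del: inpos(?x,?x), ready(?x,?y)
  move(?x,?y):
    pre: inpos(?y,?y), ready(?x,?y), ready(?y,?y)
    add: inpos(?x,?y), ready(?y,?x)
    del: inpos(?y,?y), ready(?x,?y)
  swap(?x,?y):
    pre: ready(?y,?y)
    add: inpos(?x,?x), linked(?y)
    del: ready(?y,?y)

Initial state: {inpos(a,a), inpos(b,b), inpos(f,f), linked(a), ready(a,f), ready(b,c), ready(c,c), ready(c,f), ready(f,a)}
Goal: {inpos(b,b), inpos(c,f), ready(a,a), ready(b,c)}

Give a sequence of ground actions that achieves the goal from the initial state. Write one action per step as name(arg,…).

bind(a,f); bind(f,a); swap(f,c); move(c,f)

1. bind(a,f)  →  {inpos(b,b), inpos(f,f), linked(a), ready(a,a), ready(b,c), ready(c,c), ready(c,f), ready(f,a)}
2. bind(f,a)  →  {inpos(b,b), linked(a), ready(a,a), ready(b,c), ready(c,c), ready(c,f), ready(f,f)}
3. swap(f,c)  →  {inpos(b,b), inpos(f,f), linked(a), linked(c), ready(a,a), ready(b,c), ready(c,f), ready(f,f)}
4. move(c,f)  →  {inpos(b,b), inpos(c,f), linked(a), linked(c), ready(a,a), ready(b,c), ready(f,c), ready(f,f)}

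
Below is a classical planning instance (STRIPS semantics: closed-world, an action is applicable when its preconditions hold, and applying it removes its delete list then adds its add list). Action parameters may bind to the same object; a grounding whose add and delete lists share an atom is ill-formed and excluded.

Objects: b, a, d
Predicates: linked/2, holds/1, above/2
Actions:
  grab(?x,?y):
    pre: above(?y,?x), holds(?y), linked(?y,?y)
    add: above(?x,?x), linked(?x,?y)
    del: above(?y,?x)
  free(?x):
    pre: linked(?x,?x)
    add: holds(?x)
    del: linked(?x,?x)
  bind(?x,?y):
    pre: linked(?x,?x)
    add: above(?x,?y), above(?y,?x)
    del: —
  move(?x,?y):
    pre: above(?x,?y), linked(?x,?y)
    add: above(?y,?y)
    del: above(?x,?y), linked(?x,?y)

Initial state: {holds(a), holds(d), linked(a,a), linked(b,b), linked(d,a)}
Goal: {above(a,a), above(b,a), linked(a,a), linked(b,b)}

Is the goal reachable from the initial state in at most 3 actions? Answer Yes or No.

Yes

1. bind(b,a)  →  {above(a,b), above(b,a), holds(a), holds(d), linked(a,a), linked(b,b), linked(d,a)}
2. bind(a,a)  →  {above(a,a), above(a,b), above(b,a), holds(a), holds(d), linked(a,a), linked(b,b), linked(d,a)}
optimal plan length = 2; 2 ≤ 3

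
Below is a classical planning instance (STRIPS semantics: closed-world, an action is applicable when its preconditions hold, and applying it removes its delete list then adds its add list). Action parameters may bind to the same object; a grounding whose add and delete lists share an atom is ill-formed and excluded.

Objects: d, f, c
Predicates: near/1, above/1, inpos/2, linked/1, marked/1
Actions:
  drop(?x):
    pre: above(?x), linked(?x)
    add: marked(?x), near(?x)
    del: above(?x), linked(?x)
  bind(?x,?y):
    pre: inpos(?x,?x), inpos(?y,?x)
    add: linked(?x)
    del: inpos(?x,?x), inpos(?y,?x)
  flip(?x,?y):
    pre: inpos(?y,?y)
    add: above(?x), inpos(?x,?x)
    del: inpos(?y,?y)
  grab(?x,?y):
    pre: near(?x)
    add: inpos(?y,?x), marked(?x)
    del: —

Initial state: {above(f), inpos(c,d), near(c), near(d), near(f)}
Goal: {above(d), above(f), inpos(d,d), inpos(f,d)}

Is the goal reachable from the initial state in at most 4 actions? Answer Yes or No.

Yes

1. grab(d,f)  →  {above(f), inpos(c,d), inpos(f,d), marked(d), near(c), near(d), near(f)}
2. grab(f,f)  →  {above(f), inpos(c,d), inpos(f,d), inpos(f,f), marked(d), marked(f), near(c), near(d), near(f)}
3. flip(d,f)  →  {above(d), above(f), inpos(c,d), inpos(d,d), inpos(f,d), marked(d), marked(f), near(c), near(d), near(f)}
optimal plan length = 3; 3 ≤ 4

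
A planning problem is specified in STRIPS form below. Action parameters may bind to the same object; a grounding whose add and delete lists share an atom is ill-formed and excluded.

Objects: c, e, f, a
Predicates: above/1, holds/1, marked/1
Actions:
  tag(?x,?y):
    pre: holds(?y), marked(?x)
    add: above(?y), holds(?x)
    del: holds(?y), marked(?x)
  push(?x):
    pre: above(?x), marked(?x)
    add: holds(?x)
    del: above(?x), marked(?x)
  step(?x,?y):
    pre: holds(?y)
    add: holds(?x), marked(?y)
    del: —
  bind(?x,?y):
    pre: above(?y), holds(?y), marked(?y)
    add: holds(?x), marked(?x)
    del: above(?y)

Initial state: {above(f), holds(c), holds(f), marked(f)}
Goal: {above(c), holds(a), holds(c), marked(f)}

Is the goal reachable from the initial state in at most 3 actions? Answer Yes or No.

1. tag(f,c)  →  {above(c), above(f), holds(f)}
2. step(c,f)  →  {above(c), above(f), holds(c), holds(f), marked(f)}
3. step(a,c)  →  {above(c), above(f), holds(a), holds(c), holds(f), marked(c), marked(f)}
optimal plan length = 3; 3 ≤ 3

Yes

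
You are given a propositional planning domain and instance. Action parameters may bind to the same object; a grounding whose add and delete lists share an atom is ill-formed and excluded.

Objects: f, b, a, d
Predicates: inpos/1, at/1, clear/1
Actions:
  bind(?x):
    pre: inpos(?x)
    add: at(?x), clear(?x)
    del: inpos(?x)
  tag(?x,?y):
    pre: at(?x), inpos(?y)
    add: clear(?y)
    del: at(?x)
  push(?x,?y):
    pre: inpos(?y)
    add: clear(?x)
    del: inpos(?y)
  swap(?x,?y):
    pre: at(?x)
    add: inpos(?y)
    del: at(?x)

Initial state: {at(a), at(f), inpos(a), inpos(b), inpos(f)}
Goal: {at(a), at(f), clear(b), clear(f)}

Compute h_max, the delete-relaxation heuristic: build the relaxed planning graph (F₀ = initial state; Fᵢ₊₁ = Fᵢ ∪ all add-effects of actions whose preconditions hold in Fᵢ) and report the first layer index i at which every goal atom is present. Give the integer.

F0 = init (5 atoms)
F1 = F0 ∪ {at(b), clear(a), clear(b), clear(d), clear(f), inpos(d)}  (11 atoms)
goal ⊆ F1  ⇒  h_max = 1

1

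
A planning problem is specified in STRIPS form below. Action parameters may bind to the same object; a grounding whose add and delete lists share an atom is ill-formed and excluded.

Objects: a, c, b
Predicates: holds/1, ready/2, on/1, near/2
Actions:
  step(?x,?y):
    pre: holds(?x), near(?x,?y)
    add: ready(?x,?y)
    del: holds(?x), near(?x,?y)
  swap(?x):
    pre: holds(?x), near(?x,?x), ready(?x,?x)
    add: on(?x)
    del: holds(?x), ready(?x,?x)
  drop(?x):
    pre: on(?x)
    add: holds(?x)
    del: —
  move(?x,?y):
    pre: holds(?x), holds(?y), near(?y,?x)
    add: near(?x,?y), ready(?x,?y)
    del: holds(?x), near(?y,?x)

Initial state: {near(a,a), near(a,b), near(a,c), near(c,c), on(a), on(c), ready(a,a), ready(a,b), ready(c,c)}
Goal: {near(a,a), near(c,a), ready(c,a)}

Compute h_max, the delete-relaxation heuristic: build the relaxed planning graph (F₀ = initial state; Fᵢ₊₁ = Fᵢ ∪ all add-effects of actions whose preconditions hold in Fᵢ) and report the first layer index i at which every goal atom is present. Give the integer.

2

F0 = init (9 atoms)
F1 = F0 ∪ {holds(a), holds(c)}  (11 atoms)
F2 = F1 ∪ {near(c,a), ready(a,c), ready(c,a)}  (14 atoms)
goal ⊆ F2  ⇒  h_max = 2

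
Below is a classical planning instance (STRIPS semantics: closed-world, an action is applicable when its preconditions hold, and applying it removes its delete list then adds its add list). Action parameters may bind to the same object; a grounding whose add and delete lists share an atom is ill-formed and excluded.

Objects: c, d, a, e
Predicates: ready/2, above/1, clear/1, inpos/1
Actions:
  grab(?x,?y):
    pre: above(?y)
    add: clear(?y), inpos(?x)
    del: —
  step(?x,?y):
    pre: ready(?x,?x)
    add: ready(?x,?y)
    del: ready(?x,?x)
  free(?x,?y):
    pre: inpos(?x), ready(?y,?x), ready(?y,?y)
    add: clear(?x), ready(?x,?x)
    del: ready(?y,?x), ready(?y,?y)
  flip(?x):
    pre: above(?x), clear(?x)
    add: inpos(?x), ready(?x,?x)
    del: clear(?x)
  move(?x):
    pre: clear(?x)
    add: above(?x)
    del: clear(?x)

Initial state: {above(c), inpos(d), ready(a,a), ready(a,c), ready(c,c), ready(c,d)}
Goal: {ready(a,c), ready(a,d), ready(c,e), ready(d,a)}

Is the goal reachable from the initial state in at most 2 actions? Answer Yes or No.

No

1. grab(c,c)  →  {above(c), clear(c), inpos(c), inpos(d), ready(a,a), ready(a,c), ready(c,c), ready(c,d)}
2. step(c,e)  →  {above(c), clear(c), inpos(c), inpos(d), ready(a,a), ready(a,c), ready(c,d), ready(c,e)}
3. step(a,d)  →  {above(c), clear(c), inpos(c), inpos(d), ready(a,c), ready(a,d), ready(c,d), ready(c,e)}
4. flip(c)  →  {above(c), inpos(c), inpos(d), ready(a,c), ready(a,d), ready(c,c), ready(c,d), ready(c,e)}
5. free(d,c)  →  {above(c), clear(d), inpos(c), inpos(d), ready(a,c), ready(a,d), ready(c,e), ready(d,d)}
6. step(d,a)  →  {above(c), clear(d), inpos(c), inpos(d), ready(a,c), ready(a,d), ready(c,e), ready(d,a)}
optimal plan length = 6; 6 > 2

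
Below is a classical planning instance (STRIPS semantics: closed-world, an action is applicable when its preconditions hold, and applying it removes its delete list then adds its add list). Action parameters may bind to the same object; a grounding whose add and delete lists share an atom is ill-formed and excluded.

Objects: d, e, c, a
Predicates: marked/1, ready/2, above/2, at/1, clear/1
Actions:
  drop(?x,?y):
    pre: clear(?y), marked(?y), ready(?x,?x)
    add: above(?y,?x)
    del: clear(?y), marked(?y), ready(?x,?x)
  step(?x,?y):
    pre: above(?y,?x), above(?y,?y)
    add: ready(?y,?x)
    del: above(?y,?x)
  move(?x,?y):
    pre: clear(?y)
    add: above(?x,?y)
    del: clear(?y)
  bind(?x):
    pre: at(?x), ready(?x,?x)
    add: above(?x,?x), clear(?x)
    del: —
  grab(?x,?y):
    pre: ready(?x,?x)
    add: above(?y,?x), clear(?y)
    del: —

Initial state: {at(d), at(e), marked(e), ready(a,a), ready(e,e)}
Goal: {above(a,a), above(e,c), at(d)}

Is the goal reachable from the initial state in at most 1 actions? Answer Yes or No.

1. grab(e,c)  →  {above(c,e), at(d), at(e), clear(c), marked(e), ready(a,a), ready(e,e)}
2. move(e,c)  →  {above(c,e), above(e,c), at(d), at(e), marked(e), ready(a,a), ready(e,e)}
3. grab(a,a)  →  {above(a,a), above(c,e), above(e,c), at(d), at(e), clear(a), marked(e), ready(a,a), ready(e,e)}
optimal plan length = 3; 3 > 1

No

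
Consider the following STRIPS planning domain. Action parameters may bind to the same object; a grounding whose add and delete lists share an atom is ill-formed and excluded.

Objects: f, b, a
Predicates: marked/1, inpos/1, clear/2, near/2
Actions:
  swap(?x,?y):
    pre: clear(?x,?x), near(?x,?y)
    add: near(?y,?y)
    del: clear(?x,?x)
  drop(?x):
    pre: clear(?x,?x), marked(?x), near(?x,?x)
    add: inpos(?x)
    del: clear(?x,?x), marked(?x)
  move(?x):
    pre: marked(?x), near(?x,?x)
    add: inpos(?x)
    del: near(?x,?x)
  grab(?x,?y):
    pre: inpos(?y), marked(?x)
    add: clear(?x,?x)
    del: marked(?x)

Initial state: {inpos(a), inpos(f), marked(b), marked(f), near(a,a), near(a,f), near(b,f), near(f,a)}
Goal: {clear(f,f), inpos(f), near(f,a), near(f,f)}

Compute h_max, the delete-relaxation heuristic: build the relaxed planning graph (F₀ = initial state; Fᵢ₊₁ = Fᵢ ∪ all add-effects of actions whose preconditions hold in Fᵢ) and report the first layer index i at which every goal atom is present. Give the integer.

F0 = init (8 atoms)
F1 = F0 ∪ {clear(b,b), clear(f,f)}  (10 atoms)
F2 = F1 ∪ {near(f,f)}  (11 atoms)
goal ⊆ F2  ⇒  h_max = 2

2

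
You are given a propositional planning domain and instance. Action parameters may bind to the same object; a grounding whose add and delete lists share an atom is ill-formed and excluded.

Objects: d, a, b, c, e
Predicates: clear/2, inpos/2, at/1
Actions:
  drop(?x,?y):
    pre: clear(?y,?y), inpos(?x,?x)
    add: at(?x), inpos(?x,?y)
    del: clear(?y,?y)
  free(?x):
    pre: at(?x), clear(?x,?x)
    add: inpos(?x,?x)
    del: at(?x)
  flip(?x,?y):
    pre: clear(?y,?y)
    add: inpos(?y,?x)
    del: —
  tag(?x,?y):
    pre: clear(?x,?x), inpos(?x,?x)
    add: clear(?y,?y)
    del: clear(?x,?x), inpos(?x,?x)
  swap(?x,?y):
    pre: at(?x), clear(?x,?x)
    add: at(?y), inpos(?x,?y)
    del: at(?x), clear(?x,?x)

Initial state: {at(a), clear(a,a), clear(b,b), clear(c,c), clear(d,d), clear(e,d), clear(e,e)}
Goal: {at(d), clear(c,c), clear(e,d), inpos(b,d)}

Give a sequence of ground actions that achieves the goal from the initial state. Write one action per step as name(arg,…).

1. flip(d,b)  →  {at(a), clear(a,a), clear(b,b), clear(c,c), clear(d,d), clear(e,d), clear(e,e), inpos(b,d)}
2. swap(a,d)  →  {at(d), clear(b,b), clear(c,c), clear(d,d), clear(e,d), clear(e,e), inpos(a,d), inpos(b,d)}

flip(d,b); swap(a,d)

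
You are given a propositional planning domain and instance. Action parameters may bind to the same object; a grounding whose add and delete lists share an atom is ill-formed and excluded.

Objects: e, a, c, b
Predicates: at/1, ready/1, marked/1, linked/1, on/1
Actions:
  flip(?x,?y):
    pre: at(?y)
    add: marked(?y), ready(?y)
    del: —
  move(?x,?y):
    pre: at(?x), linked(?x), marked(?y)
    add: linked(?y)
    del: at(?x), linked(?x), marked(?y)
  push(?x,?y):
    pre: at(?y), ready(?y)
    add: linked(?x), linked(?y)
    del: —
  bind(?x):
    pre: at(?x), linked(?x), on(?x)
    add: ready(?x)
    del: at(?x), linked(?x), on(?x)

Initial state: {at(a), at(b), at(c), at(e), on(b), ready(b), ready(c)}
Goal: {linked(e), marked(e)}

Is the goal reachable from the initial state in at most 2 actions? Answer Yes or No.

Yes

1. flip(e,e)  →  {at(a), at(b), at(c), at(e), marked(e), on(b), ready(b), ready(c), ready(e)}
2. push(e,e)  →  {at(a), at(b), at(c), at(e), linked(e), marked(e), on(b), ready(b), ready(c), ready(e)}
optimal plan length = 2; 2 ≤ 2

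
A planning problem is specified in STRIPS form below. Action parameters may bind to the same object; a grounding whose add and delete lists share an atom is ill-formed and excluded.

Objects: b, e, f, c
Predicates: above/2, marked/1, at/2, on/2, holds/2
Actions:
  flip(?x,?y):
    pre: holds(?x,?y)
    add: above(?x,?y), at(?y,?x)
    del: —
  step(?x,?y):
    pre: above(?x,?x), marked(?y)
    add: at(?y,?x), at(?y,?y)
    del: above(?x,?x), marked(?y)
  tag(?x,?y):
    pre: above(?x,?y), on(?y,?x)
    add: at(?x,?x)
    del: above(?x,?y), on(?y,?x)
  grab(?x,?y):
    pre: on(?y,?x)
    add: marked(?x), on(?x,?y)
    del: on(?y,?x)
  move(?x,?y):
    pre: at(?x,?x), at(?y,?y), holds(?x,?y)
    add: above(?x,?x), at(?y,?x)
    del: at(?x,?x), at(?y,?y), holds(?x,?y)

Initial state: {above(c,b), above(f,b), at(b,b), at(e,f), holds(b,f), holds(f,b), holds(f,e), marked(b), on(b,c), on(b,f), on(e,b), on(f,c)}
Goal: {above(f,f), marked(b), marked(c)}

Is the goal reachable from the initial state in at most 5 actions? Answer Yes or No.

Yes

1. tag(f,b)  →  {above(c,b), at(b,b), at(e,f), at(f,f), holds(b,f), holds(f,b), holds(f,e), marked(b), on(b,c), on(e,b), on(f,c)}
2. grab(c,b)  →  {above(c,b), at(b,b), at(e,f), at(f,f), holds(b,f), holds(f,b), holds(f,e), marked(b), marked(c), on(c,b), on(e,b), on(f,c)}
3. move(f,b)  →  {above(c,b), above(f,f), at(b,f), at(e,f), holds(b,f), holds(f,e), marked(b), marked(c), on(c,b), on(e,b), on(f,c)}
optimal plan length = 3; 3 ≤ 5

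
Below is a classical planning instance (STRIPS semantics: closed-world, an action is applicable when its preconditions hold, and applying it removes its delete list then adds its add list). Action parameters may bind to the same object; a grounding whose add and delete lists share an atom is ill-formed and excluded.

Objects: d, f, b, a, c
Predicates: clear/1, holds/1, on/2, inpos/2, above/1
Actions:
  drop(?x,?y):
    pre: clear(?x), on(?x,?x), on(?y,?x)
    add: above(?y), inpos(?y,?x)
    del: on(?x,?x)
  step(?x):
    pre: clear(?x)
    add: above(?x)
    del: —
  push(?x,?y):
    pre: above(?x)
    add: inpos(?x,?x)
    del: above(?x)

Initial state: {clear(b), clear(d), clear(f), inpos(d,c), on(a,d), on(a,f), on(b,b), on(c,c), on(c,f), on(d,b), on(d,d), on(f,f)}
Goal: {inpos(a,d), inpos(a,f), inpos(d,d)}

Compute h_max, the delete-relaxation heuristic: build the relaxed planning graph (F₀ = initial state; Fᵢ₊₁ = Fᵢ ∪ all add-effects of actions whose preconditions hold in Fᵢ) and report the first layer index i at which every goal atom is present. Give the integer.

1

F0 = init (12 atoms)
F1 = F0 ∪ {above(a), above(b), above(c), above(d), above(f), inpos(a,d), inpos(a,f), inpos(b,b), inpos(c,f), inpos(d,b), inpos(d,d), inpos(f,f)}  (24 atoms)
goal ⊆ F1  ⇒  h_max = 1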